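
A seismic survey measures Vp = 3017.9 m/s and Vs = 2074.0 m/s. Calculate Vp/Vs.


Vp/Vs = 3017.9 / 2074.0
= 1.4551

1.4551


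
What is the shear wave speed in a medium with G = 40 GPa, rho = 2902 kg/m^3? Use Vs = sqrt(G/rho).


Convert G to Pa: G = 40e9 Pa
Compute G/rho = 40e9 / 2902 = 13783597.519
Vs = sqrt(13783597.519) = 3712.63 m/s

3712.63


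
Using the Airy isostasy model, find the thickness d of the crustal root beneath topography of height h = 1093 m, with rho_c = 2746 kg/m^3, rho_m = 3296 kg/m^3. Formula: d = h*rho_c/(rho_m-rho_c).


rho_m - rho_c = 3296 - 2746 = 550
d = 1093 * 2746 / 550
= 3001378 / 550
= 5457.05 m

5457.05


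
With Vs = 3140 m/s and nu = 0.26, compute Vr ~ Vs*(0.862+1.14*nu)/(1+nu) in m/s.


Numerator factor = 0.862 + 1.14*0.26 = 1.1584
Denominator = 1 + 0.26 = 1.26
Vr = 3140 * 1.1584 / 1.26 = 2886.81 m/s

2886.81


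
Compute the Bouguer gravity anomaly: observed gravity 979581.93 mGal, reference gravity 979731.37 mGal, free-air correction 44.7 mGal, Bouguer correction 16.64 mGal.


BA = g_obs - g_ref + FAC - BC
= 979581.93 - 979731.37 + 44.7 - 16.64
= -121.38 mGal

-121.38


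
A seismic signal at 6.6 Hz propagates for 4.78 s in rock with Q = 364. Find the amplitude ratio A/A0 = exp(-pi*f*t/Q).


pi*f*t/Q = pi*6.6*4.78/364 = 0.272283
A/A0 = exp(-0.272283) = 0.761639

0.761639


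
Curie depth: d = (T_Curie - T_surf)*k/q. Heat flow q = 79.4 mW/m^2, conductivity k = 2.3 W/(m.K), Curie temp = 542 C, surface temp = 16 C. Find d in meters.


T_Curie - T_surf = 542 - 16 = 526 C
Convert q to W/m^2: 79.4 mW/m^2 = 0.0794 W/m^2
d = 526 * 2.3 / 0.0794 = 15236.78 m

15236.78


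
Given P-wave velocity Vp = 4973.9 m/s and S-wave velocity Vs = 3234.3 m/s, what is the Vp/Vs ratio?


Vp/Vs = 4973.9 / 3234.3
= 1.5379

1.5379


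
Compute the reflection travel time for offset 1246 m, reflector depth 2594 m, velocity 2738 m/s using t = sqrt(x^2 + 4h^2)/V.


x^2 + 4h^2 = 1246^2 + 4*2594^2 = 1552516 + 26915344 = 28467860
sqrt(28467860) = 5335.5281
t = 5335.5281 / 2738 = 1.9487 s

1.9487


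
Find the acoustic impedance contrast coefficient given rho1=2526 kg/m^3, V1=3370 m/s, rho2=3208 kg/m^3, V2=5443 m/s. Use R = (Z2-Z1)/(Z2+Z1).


Z1 = 2526 * 3370 = 8512620
Z2 = 3208 * 5443 = 17461144
R = (17461144 - 8512620) / (17461144 + 8512620) = 8948524 / 25973764 = 0.3445

0.3445


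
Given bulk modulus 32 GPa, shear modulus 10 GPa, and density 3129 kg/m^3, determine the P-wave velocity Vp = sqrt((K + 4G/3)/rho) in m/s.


First compute the effective modulus:
K + 4G/3 = 32e9 + 4*10e9/3 = 45333333333.33 Pa
Then divide by density:
45333333333.33 / 3129 = 14488121.8707 Pa/(kg/m^3)
Take the square root:
Vp = sqrt(14488121.8707) = 3806.33 m/s

3806.33


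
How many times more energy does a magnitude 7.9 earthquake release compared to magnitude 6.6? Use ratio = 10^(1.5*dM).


M2 - M1 = 7.9 - 6.6 = 1.3
1.5 * 1.3 = 1.95
ratio = 10^1.95 = 89.13

89.13


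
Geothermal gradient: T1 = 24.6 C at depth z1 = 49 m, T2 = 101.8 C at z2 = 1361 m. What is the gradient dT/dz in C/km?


dT = 101.8 - 24.6 = 77.2 C
dz = 1361 - 49 = 1312 m
gradient = dT/dz * 1000 = 77.2/1312 * 1000 = 58.8415 C/km

58.8415


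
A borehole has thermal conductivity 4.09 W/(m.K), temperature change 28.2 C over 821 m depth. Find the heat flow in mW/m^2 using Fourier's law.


q = k * dT / dz * 1000
= 4.09 * 28.2 / 821 * 1000
= 0.140485 * 1000
= 140.4848 mW/m^2

140.4848


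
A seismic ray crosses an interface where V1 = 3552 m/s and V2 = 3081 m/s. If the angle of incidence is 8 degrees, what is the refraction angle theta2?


sin(theta1) = sin(8 deg) = 0.139173
sin(theta2) = V2/V1 * sin(theta1) = 3081/3552 * 0.139173 = 0.120719
theta2 = arcsin(0.120719) = 6.9336 degrees

6.9336


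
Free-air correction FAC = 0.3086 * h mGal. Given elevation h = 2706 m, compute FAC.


FAC = 0.3086 * h
= 0.3086 * 2706
= 835.0716 mGal

835.0716


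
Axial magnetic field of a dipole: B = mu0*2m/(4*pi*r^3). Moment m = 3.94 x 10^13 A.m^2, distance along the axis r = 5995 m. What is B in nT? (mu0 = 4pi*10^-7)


m = 3.94 x 10^13 = 39400000000000 A.m^2
2m = 78800000000000 A.m^2
r^3 = 5995^3 = 215460449875
B = (4pi*10^-7) * 78800000000000 / (4*pi * 215460449875) * 1e9
= 99023000.44115 / 2707555865865.81 * 1e9
= 36572.8374 nT

36572.8374


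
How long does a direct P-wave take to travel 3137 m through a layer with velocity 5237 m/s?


t = x / V
= 3137 / 5237
= 0.599 s

0.599


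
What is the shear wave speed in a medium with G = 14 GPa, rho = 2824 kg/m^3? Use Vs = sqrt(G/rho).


Convert G to Pa: G = 14e9 Pa
Compute G/rho = 14e9 / 2824 = 4957507.0822
Vs = sqrt(4957507.0822) = 2226.55 m/s

2226.55


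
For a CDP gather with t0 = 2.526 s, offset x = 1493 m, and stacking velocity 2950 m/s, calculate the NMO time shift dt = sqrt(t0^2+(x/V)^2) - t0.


x/Vnmo = 1493/2950 = 0.506102
(x/Vnmo)^2 = 0.256139
t0^2 = 6.380676
sqrt(6.380676 + 0.256139) = 2.576202
dt = 2.576202 - 2.526 = 0.050202

0.050202


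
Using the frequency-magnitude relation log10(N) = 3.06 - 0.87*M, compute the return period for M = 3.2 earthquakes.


log10(N) = 3.06 - 0.87*3.2 = 0.276
N = 10^0.276 = 1.887991
T = 1/N = 1/1.887991 = 0.5297 years

0.5297


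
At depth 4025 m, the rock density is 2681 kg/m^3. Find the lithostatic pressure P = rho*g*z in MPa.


P = rho * g * z / 1e6
= 2681 * 9.81 * 4025 / 1e6
= 105859955.25 / 1e6
= 105.86 MPa

105.86


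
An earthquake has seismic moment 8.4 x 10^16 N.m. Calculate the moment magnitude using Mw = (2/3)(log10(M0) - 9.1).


log10(M0) = log10(8.4 x 10^16) = 16.9243
Mw = 2/3 * (16.9243 - 9.1)
= 2/3 * 7.8243
= 5.22

5.22


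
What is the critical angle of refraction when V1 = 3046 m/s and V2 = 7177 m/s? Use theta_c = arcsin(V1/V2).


V1/V2 = 3046/7177 = 0.424411
theta_c = arcsin(0.424411) = 25.1134 degrees

25.1134


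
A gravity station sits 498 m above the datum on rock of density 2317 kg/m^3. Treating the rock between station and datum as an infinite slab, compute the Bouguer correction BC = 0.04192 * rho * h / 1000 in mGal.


BC = 0.04192 * rho * h / 1000
= 0.04192 * 2317 * 498 / 1000
= 48.3701 mGal

48.3701


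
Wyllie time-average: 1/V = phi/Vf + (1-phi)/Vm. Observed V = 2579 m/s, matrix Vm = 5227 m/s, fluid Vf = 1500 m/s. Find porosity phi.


1/V - 1/Vm = 1/2579 - 1/5227 = 0.00019643
1/Vf - 1/Vm = 1/1500 - 1/5227 = 0.00047535
phi = 0.00019643 / 0.00047535 = 0.4132

0.4132


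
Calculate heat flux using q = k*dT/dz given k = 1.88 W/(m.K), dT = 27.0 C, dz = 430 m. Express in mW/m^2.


q = k * dT / dz * 1000
= 1.88 * 27.0 / 430 * 1000
= 0.118047 * 1000
= 118.0465 mW/m^2

118.0465


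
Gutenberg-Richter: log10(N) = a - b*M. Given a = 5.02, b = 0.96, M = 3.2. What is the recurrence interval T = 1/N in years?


log10(N) = 5.02 - 0.96*3.2 = 1.948
N = 10^1.948 = 88.715601
T = 1/N = 1/88.715601 = 0.0113 years

0.0113


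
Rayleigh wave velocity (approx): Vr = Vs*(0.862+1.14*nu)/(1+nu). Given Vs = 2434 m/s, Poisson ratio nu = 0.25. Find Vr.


Numerator factor = 0.862 + 1.14*0.25 = 1.147
Denominator = 1 + 0.25 = 1.25
Vr = 2434 * 1.147 / 1.25 = 2233.44 m/s

2233.44


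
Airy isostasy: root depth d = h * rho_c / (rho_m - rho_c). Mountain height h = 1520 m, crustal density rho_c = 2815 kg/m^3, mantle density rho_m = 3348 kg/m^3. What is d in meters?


rho_m - rho_c = 3348 - 2815 = 533
d = 1520 * 2815 / 533
= 4278800 / 533
= 8027.77 m

8027.77


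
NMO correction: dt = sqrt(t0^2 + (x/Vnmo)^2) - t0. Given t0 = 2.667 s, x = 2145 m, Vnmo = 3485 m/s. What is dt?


x/Vnmo = 2145/3485 = 0.615495
(x/Vnmo)^2 = 0.378834
t0^2 = 7.112889
sqrt(7.112889 + 0.378834) = 2.737101
dt = 2.737101 - 2.667 = 0.070101

0.070101


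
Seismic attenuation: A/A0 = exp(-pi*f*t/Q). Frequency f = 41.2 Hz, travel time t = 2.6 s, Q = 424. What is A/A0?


pi*f*t/Q = pi*41.2*2.6/424 = 0.793697
A/A0 = exp(-0.793697) = 0.45217

0.45217


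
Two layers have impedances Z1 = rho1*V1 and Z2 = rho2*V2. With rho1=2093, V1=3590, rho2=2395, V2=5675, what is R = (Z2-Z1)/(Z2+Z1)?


Z1 = 2093 * 3590 = 7513870
Z2 = 2395 * 5675 = 13591625
R = (13591625 - 7513870) / (13591625 + 7513870) = 6077755 / 21105495 = 0.288

0.288


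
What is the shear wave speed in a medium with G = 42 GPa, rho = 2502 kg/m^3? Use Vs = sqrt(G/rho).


Convert G to Pa: G = 42e9 Pa
Compute G/rho = 42e9 / 2502 = 16786570.7434
Vs = sqrt(16786570.7434) = 4097.14 m/s

4097.14


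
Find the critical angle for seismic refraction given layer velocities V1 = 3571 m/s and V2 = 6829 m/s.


V1/V2 = 3571/6829 = 0.522917
theta_c = arcsin(0.522917) = 31.5281 degrees

31.5281


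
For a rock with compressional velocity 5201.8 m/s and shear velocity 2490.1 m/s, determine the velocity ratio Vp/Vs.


Vp/Vs = 5201.8 / 2490.1
= 2.089

2.089


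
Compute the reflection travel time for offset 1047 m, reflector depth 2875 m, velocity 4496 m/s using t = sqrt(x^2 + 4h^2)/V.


x^2 + 4h^2 = 1047^2 + 4*2875^2 = 1096209 + 33062500 = 34158709
sqrt(34158709) = 5844.5452
t = 5844.5452 / 4496 = 1.2999 s

1.2999


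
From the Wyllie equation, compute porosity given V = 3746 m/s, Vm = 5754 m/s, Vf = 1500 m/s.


1/V - 1/Vm = 1/3746 - 1/5754 = 9.316e-05
1/Vf - 1/Vm = 1/1500 - 1/5754 = 0.00049287
phi = 9.316e-05 / 0.00049287 = 0.189

0.189


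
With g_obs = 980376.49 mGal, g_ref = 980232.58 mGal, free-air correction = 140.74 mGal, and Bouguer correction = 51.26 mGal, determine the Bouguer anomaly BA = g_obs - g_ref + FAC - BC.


BA = g_obs - g_ref + FAC - BC
= 980376.49 - 980232.58 + 140.74 - 51.26
= 233.39 mGal

233.39


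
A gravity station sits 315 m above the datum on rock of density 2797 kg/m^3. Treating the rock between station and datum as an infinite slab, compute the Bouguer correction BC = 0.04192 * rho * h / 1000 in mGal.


BC = 0.04192 * rho * h / 1000
= 0.04192 * 2797 * 315 / 1000
= 36.9338 mGal

36.9338


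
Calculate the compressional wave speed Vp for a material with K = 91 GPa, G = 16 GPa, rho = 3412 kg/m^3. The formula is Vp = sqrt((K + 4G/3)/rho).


First compute the effective modulus:
K + 4G/3 = 91e9 + 4*16e9/3 = 112333333333.33 Pa
Then divide by density:
112333333333.33 / 3412 = 32923016.8034 Pa/(kg/m^3)
Take the square root:
Vp = sqrt(32923016.8034) = 5737.86 m/s

5737.86


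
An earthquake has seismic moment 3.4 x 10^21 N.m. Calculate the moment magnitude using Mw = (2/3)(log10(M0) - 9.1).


log10(M0) = log10(3.4 x 10^21) = 21.5315
Mw = 2/3 * (21.5315 - 9.1)
= 2/3 * 12.4315
= 8.29

8.29


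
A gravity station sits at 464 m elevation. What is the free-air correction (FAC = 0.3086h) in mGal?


FAC = 0.3086 * h
= 0.3086 * 464
= 143.1904 mGal

143.1904


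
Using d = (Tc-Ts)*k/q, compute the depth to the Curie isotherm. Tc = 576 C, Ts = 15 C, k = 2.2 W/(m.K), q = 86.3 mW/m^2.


T_Curie - T_surf = 576 - 15 = 561 C
Convert q to W/m^2: 86.3 mW/m^2 = 0.0863 W/m^2
d = 561 * 2.2 / 0.0863 = 14301.27 m

14301.27


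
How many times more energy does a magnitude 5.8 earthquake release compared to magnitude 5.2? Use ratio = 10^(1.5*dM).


M2 - M1 = 5.8 - 5.2 = 0.6
1.5 * 0.6 = 0.9
ratio = 10^0.9 = 7.94

7.94


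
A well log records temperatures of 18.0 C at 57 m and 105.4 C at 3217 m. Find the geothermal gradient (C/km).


dT = 105.4 - 18.0 = 87.4 C
dz = 3217 - 57 = 3160 m
gradient = dT/dz * 1000 = 87.4/3160 * 1000 = 27.6582 C/km

27.6582


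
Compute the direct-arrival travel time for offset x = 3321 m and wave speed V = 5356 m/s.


t = x / V
= 3321 / 5356
= 0.6201 s

0.6201


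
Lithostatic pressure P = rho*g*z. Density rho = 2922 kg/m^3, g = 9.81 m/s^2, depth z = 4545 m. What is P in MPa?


P = rho * g * z / 1e6
= 2922 * 9.81 * 4545 / 1e6
= 130281606.9 / 1e6
= 130.2816 MPa

130.2816


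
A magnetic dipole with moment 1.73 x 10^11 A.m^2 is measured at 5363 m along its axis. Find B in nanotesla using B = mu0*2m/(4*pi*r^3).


m = 1.73 x 10^11 = 173000000000 A.m^2
2m = 346000000000 A.m^2
r^3 = 5363^3 = 154249367147
B = (4pi*10^-7) * 346000000000 / (4*pi * 154249367147) * 1e9
= 434796.423257 / 1938354714599.56 * 1e9
= 224.3121 nT

224.3121


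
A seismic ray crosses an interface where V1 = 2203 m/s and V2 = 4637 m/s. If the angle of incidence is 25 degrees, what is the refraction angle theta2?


sin(theta1) = sin(25 deg) = 0.422618
sin(theta2) = V2/V1 * sin(theta1) = 4637/2203 * 0.422618 = 0.889551
theta2 = arcsin(0.889551) = 62.8169 degrees

62.8169


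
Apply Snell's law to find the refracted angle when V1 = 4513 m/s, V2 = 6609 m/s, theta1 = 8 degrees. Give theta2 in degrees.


sin(theta1) = sin(8 deg) = 0.139173
sin(theta2) = V2/V1 * sin(theta1) = 6609/4513 * 0.139173 = 0.20381
theta2 = arcsin(0.20381) = 11.7599 degrees

11.7599


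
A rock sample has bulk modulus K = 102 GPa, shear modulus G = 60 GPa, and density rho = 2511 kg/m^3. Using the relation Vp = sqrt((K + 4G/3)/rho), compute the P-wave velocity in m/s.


First compute the effective modulus:
K + 4G/3 = 102e9 + 4*60e9/3 = 182000000000.0 Pa
Then divide by density:
182000000000.0 / 2511 = 72481083.2338 Pa/(kg/m^3)
Take the square root:
Vp = sqrt(72481083.2338) = 8513.58 m/s

8513.58


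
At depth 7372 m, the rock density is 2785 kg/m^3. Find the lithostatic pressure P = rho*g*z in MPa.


P = rho * g * z / 1e6
= 2785 * 9.81 * 7372 / 1e6
= 201409306.2 / 1e6
= 201.4093 MPa

201.4093


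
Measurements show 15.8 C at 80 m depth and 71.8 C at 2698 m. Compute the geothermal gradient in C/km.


dT = 71.8 - 15.8 = 56.0 C
dz = 2698 - 80 = 2618 m
gradient = dT/dz * 1000 = 56.0/2618 * 1000 = 21.3904 C/km

21.3904


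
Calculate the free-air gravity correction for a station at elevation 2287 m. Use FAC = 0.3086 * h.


FAC = 0.3086 * h
= 0.3086 * 2287
= 705.7682 mGal

705.7682


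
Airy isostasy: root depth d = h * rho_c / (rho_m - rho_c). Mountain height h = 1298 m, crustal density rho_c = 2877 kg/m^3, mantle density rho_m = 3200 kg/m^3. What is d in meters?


rho_m - rho_c = 3200 - 2877 = 323
d = 1298 * 2877 / 323
= 3734346 / 323
= 11561.44 m

11561.44


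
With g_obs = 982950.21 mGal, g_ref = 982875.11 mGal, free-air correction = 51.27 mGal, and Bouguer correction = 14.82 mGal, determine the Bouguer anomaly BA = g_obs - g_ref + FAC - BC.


BA = g_obs - g_ref + FAC - BC
= 982950.21 - 982875.11 + 51.27 - 14.82
= 111.55 mGal

111.55


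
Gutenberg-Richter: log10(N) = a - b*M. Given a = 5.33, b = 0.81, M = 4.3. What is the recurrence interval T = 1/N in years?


log10(N) = 5.33 - 0.81*4.3 = 1.847
N = 10^1.847 = 70.307232
T = 1/N = 1/70.307232 = 0.0142 years

0.0142


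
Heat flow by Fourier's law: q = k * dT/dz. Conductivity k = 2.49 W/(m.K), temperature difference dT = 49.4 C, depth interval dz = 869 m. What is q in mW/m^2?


q = k * dT / dz * 1000
= 2.49 * 49.4 / 869 * 1000
= 0.141549 * 1000
= 141.5489 mW/m^2

141.5489


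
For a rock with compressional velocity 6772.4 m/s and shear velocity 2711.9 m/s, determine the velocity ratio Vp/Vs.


Vp/Vs = 6772.4 / 2711.9
= 2.4973

2.4973


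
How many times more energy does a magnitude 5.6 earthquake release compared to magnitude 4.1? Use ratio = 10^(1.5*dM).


M2 - M1 = 5.6 - 4.1 = 1.5
1.5 * 1.5 = 2.25
ratio = 10^2.25 = 177.83

177.83


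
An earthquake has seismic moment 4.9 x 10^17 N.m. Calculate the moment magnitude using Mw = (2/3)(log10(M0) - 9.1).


log10(M0) = log10(4.9 x 10^17) = 17.6902
Mw = 2/3 * (17.6902 - 9.1)
= 2/3 * 8.5902
= 5.73

5.73


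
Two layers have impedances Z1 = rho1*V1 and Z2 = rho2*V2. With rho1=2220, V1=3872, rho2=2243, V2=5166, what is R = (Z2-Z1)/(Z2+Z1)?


Z1 = 2220 * 3872 = 8595840
Z2 = 2243 * 5166 = 11587338
R = (11587338 - 8595840) / (11587338 + 8595840) = 2991498 / 20183178 = 0.1482

0.1482


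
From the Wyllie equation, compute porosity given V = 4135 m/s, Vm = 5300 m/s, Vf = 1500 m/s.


1/V - 1/Vm = 1/4135 - 1/5300 = 5.316e-05
1/Vf - 1/Vm = 1/1500 - 1/5300 = 0.00047799
phi = 5.316e-05 / 0.00047799 = 0.1112

0.1112


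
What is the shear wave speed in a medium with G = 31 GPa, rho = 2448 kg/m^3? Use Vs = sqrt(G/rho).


Convert G to Pa: G = 31e9 Pa
Compute G/rho = 31e9 / 2448 = 12663398.6928
Vs = sqrt(12663398.6928) = 3558.57 m/s

3558.57


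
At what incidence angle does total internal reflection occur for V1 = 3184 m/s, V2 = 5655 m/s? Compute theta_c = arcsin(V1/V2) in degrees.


V1/V2 = 3184/5655 = 0.563042
theta_c = arcsin(0.563042) = 34.2664 degrees

34.2664


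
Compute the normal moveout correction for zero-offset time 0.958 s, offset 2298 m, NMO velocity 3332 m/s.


x/Vnmo = 2298/3332 = 0.689676
(x/Vnmo)^2 = 0.475653
t0^2 = 0.917764
sqrt(0.917764 + 0.475653) = 1.180431
dt = 1.180431 - 0.958 = 0.222431

0.222431


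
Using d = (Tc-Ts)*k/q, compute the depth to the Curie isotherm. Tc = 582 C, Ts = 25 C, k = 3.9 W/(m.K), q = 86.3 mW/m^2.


T_Curie - T_surf = 582 - 25 = 557 C
Convert q to W/m^2: 86.3 mW/m^2 = 0.0863 W/m^2
d = 557 * 3.9 / 0.0863 = 25171.49 m

25171.49


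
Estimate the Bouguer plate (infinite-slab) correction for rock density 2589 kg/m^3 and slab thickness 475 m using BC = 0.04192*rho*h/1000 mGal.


BC = 0.04192 * rho * h / 1000
= 0.04192 * 2589 * 475 / 1000
= 51.5522 mGal

51.5522


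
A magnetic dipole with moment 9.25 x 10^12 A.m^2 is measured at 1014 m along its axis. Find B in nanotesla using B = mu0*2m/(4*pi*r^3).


m = 9.25 x 10^12 = 9250000000000 A.m^2
2m = 18500000000000 A.m^2
r^3 = 1014^3 = 1042590744
B = (4pi*10^-7) * 18500000000000 / (4*pi * 1042590744) * 1e9
= 23247785.636564 / 13101581688.2 * 1e9
= 1774425.8815 nT

1774425.8815


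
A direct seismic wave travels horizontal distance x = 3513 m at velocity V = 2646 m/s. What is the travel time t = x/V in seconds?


t = x / V
= 3513 / 2646
= 1.3277 s

1.3277


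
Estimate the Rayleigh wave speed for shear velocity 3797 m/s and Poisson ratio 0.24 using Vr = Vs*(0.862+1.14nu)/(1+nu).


Numerator factor = 0.862 + 1.14*0.24 = 1.1356
Denominator = 1 + 0.24 = 1.24
Vr = 3797 * 1.1356 / 1.24 = 3477.32 m/s

3477.32


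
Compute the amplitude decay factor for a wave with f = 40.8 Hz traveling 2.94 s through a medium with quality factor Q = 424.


pi*f*t/Q = pi*40.8*2.94/424 = 0.888774
A/A0 = exp(-0.888774) = 0.411159

0.411159


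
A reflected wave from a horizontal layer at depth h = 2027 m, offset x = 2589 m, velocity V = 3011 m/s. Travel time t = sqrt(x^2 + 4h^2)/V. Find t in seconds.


x^2 + 4h^2 = 2589^2 + 4*2027^2 = 6702921 + 16434916 = 23137837
sqrt(23137837) = 4810.1806
t = 4810.1806 / 3011 = 1.5975 s

1.5975


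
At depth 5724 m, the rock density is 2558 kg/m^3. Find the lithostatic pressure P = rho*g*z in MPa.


P = rho * g * z / 1e6
= 2558 * 9.81 * 5724 / 1e6
= 143637941.52 / 1e6
= 143.6379 MPa

143.6379


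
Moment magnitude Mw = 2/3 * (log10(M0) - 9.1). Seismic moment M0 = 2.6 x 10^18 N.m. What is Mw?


log10(M0) = log10(2.6 x 10^18) = 18.415
Mw = 2/3 * (18.415 - 9.1)
= 2/3 * 9.315
= 6.21

6.21


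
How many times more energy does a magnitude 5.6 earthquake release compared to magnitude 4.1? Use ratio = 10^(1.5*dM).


M2 - M1 = 5.6 - 4.1 = 1.5
1.5 * 1.5 = 2.25
ratio = 10^2.25 = 177.83

177.83


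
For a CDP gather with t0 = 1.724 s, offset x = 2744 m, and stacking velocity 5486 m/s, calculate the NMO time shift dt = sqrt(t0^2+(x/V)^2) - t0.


x/Vnmo = 2744/5486 = 0.500182
(x/Vnmo)^2 = 0.250182
t0^2 = 2.972176
sqrt(2.972176 + 0.250182) = 1.795093
dt = 1.795093 - 1.724 = 0.071093

0.071093


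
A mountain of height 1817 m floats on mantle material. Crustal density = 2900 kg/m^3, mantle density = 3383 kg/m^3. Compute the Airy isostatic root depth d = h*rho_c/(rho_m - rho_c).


rho_m - rho_c = 3383 - 2900 = 483
d = 1817 * 2900 / 483
= 5269300 / 483
= 10909.52 m

10909.52


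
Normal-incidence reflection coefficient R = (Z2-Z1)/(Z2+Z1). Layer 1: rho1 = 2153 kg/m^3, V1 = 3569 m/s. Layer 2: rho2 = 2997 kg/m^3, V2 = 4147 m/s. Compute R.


Z1 = 2153 * 3569 = 7684057
Z2 = 2997 * 4147 = 12428559
R = (12428559 - 7684057) / (12428559 + 7684057) = 4744502 / 20112616 = 0.2359

0.2359


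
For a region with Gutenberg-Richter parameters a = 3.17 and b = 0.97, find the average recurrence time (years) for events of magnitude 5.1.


log10(N) = 3.17 - 0.97*5.1 = -1.777
N = 10^-1.777 = 0.016711
T = 1/N = 1/0.016711 = 59.8412 years

59.8412


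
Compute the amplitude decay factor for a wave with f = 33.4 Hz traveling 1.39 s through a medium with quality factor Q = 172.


pi*f*t/Q = pi*33.4*1.39/172 = 0.847974
A/A0 = exp(-0.847974) = 0.428282

0.428282


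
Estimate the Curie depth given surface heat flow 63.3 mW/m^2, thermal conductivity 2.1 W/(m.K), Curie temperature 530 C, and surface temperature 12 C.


T_Curie - T_surf = 530 - 12 = 518 C
Convert q to W/m^2: 63.3 mW/m^2 = 0.0633 W/m^2
d = 518 * 2.1 / 0.0633 = 17184.83 m

17184.83


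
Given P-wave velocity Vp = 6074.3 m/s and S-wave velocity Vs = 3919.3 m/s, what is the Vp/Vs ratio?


Vp/Vs = 6074.3 / 3919.3
= 1.5498

1.5498


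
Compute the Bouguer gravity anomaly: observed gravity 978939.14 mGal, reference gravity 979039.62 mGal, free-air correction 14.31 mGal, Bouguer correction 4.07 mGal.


BA = g_obs - g_ref + FAC - BC
= 978939.14 - 979039.62 + 14.31 - 4.07
= -90.24 mGal

-90.24


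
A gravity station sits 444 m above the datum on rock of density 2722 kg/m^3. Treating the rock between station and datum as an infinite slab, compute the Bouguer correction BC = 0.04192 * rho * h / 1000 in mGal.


BC = 0.04192 * rho * h / 1000
= 0.04192 * 2722 * 444 / 1000
= 50.6632 mGal

50.6632


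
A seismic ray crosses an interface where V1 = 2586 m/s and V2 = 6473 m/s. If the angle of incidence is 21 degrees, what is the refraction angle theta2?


sin(theta1) = sin(21 deg) = 0.358368
sin(theta2) = V2/V1 * sin(theta1) = 6473/2586 * 0.358368 = 0.897029
theta2 = arcsin(0.897029) = 63.7702 degrees

63.7702


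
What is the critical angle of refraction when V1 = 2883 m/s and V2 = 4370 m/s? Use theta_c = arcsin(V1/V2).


V1/V2 = 2883/4370 = 0.659725
theta_c = arcsin(0.659725) = 41.2789 degrees

41.2789


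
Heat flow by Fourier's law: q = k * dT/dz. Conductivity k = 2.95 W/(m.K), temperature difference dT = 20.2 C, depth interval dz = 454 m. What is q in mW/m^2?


q = k * dT / dz * 1000
= 2.95 * 20.2 / 454 * 1000
= 0.131256 * 1000
= 131.2555 mW/m^2

131.2555


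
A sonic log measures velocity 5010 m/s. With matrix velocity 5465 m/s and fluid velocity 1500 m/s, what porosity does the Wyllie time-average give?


1/V - 1/Vm = 1/5010 - 1/5465 = 1.662e-05
1/Vf - 1/Vm = 1/1500 - 1/5465 = 0.00048368
phi = 1.662e-05 / 0.00048368 = 0.0344

0.0344


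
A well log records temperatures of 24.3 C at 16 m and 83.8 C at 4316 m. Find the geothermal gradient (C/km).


dT = 83.8 - 24.3 = 59.5 C
dz = 4316 - 16 = 4300 m
gradient = dT/dz * 1000 = 59.5/4300 * 1000 = 13.8372 C/km

13.8372


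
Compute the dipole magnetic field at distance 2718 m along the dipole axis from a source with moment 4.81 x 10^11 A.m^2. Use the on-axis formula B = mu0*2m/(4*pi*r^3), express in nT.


m = 4.81 x 10^11 = 481000000000 A.m^2
2m = 962000000000 A.m^2
r^3 = 2718^3 = 20079290232
B = (4pi*10^-7) * 962000000000 / (4*pi * 20079290232) * 1e9
= 1208884.853101 / 252323802728.59 * 1e9
= 4791.006 nT

4791.006


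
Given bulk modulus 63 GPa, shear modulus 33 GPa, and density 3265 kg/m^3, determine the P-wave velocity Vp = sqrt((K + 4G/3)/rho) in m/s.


First compute the effective modulus:
K + 4G/3 = 63e9 + 4*33e9/3 = 107000000000.0 Pa
Then divide by density:
107000000000.0 / 3265 = 32771822.3583 Pa/(kg/m^3)
Take the square root:
Vp = sqrt(32771822.3583) = 5724.67 m/s

5724.67


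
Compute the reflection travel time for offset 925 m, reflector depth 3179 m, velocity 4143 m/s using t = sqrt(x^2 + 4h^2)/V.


x^2 + 4h^2 = 925^2 + 4*3179^2 = 855625 + 40424164 = 41279789
sqrt(41279789) = 6424.9349
t = 6424.9349 / 4143 = 1.5508 s

1.5508


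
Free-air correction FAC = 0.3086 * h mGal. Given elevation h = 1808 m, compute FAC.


FAC = 0.3086 * h
= 0.3086 * 1808
= 557.9488 mGal

557.9488


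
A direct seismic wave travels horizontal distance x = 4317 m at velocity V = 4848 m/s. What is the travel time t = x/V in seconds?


t = x / V
= 4317 / 4848
= 0.8905 s

0.8905


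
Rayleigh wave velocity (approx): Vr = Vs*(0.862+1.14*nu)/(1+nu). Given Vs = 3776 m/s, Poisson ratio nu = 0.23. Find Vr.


Numerator factor = 0.862 + 1.14*0.23 = 1.1242
Denominator = 1 + 0.23 = 1.23
Vr = 3776 * 1.1242 / 1.23 = 3451.2 m/s

3451.2


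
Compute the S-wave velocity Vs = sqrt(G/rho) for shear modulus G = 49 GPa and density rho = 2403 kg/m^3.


Convert G to Pa: G = 49e9 Pa
Compute G/rho = 49e9 / 2403 = 20391177.6945
Vs = sqrt(20391177.6945) = 4515.66 m/s

4515.66


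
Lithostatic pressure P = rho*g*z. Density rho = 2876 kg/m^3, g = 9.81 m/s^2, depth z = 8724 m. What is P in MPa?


P = rho * g * z / 1e6
= 2876 * 9.81 * 8724 / 1e6
= 246135097.44 / 1e6
= 246.1351 MPa

246.1351


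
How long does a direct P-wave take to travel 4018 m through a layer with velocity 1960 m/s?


t = x / V
= 4018 / 1960
= 2.05 s

2.05


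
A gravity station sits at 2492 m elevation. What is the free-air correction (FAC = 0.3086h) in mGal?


FAC = 0.3086 * h
= 0.3086 * 2492
= 769.0312 mGal

769.0312


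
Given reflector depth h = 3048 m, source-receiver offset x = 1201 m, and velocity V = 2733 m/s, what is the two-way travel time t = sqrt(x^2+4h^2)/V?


x^2 + 4h^2 = 1201^2 + 4*3048^2 = 1442401 + 37161216 = 38603617
sqrt(38603617) = 6213.1809
t = 6213.1809 / 2733 = 2.2734 s

2.2734


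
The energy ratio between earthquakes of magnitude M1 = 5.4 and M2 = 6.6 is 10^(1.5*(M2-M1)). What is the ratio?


M2 - M1 = 6.6 - 5.4 = 1.2
1.5 * 1.2 = 1.8
ratio = 10^1.8 = 63.1

63.1


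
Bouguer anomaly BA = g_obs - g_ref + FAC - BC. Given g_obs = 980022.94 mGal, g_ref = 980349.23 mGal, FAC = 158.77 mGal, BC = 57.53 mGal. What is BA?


BA = g_obs - g_ref + FAC - BC
= 980022.94 - 980349.23 + 158.77 - 57.53
= -225.05 mGal

-225.05


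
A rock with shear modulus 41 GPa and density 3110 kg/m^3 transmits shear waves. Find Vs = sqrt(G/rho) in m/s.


Convert G to Pa: G = 41e9 Pa
Compute G/rho = 41e9 / 3110 = 13183279.7428
Vs = sqrt(13183279.7428) = 3630.88 m/s

3630.88


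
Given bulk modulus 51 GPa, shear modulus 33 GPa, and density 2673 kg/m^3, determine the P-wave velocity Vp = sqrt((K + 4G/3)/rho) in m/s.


First compute the effective modulus:
K + 4G/3 = 51e9 + 4*33e9/3 = 95000000000.0 Pa
Then divide by density:
95000000000.0 / 2673 = 35540591.0961 Pa/(kg/m^3)
Take the square root:
Vp = sqrt(35540591.0961) = 5961.59 m/s

5961.59


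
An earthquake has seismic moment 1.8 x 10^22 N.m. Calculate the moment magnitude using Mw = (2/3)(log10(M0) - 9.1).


log10(M0) = log10(1.8 x 10^22) = 22.2553
Mw = 2/3 * (22.2553 - 9.1)
= 2/3 * 13.1553
= 8.77

8.77


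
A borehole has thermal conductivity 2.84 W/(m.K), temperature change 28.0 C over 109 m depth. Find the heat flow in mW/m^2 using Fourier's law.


q = k * dT / dz * 1000
= 2.84 * 28.0 / 109 * 1000
= 0.729541 * 1000
= 729.5413 mW/m^2

729.5413


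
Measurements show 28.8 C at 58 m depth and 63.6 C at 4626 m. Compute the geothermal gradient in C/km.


dT = 63.6 - 28.8 = 34.8 C
dz = 4626 - 58 = 4568 m
gradient = dT/dz * 1000 = 34.8/4568 * 1000 = 7.6182 C/km

7.6182


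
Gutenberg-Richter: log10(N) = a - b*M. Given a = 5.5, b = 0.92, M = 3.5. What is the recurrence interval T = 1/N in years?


log10(N) = 5.5 - 0.92*3.5 = 2.28
N = 10^2.28 = 190.546072
T = 1/N = 1/190.546072 = 0.0052 years

0.0052


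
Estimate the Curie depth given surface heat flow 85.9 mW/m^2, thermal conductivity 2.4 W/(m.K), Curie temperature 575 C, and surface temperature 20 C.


T_Curie - T_surf = 575 - 20 = 555 C
Convert q to W/m^2: 85.9 mW/m^2 = 0.0859 W/m^2
d = 555 * 2.4 / 0.0859 = 15506.4 m

15506.4


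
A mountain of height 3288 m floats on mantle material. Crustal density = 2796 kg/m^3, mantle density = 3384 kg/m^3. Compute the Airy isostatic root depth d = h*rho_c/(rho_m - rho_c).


rho_m - rho_c = 3384 - 2796 = 588
d = 3288 * 2796 / 588
= 9193248 / 588
= 15634.78 m

15634.78


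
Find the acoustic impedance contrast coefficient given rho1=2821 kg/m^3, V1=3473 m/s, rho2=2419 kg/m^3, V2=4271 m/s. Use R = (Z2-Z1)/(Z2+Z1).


Z1 = 2821 * 3473 = 9797333
Z2 = 2419 * 4271 = 10331549
R = (10331549 - 9797333) / (10331549 + 9797333) = 534216 / 20128882 = 0.0265

0.0265


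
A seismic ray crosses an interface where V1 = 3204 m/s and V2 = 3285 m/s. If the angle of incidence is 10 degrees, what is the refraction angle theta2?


sin(theta1) = sin(10 deg) = 0.173648
sin(theta2) = V2/V1 * sin(theta1) = 3285/3204 * 0.173648 = 0.178038
theta2 = arcsin(0.178038) = 10.2555 degrees

10.2555


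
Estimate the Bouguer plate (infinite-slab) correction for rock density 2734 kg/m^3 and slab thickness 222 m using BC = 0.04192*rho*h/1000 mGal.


BC = 0.04192 * rho * h / 1000
= 0.04192 * 2734 * 222 / 1000
= 25.4433 mGal

25.4433


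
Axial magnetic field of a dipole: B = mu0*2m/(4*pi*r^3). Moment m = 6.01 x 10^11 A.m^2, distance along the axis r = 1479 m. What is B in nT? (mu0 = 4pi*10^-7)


m = 6.01 x 10^11 = 601000000000 A.m^2
2m = 1202000000000 A.m^2
r^3 = 1479^3 = 3235225239
B = (4pi*10^-7) * 1202000000000 / (4*pi * 3235225239) * 1e9
= 1510477.747846 / 40655039374.2 * 1e9
= 37153.5183 nT

37153.5183


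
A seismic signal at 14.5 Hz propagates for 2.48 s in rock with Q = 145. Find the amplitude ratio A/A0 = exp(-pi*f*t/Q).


pi*f*t/Q = pi*14.5*2.48/145 = 0.779115
A/A0 = exp(-0.779115) = 0.458812

0.458812


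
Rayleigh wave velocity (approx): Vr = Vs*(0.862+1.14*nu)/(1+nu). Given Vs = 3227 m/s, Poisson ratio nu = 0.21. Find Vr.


Numerator factor = 0.862 + 1.14*0.21 = 1.1014
Denominator = 1 + 0.21 = 1.21
Vr = 3227 * 1.1014 / 1.21 = 2937.37 m/s

2937.37


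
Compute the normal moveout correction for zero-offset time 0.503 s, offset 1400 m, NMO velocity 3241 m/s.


x/Vnmo = 1400/3241 = 0.431965
(x/Vnmo)^2 = 0.186594
t0^2 = 0.253009
sqrt(0.253009 + 0.186594) = 0.663026
dt = 0.663026 - 0.503 = 0.160026

0.160026


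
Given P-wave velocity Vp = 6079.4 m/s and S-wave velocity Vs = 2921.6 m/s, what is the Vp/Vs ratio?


Vp/Vs = 6079.4 / 2921.6
= 2.0808

2.0808


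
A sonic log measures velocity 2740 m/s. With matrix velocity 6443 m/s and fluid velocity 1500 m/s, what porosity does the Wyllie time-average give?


1/V - 1/Vm = 1/2740 - 1/6443 = 0.00020976
1/Vf - 1/Vm = 1/1500 - 1/6443 = 0.00051146
phi = 0.00020976 / 0.00051146 = 0.4101

0.4101


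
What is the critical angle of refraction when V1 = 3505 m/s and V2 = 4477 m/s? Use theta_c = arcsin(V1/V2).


V1/V2 = 3505/4477 = 0.78289
theta_c = arcsin(0.78289) = 51.526 degrees

51.526


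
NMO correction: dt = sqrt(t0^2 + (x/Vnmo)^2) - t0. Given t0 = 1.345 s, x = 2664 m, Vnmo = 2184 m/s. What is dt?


x/Vnmo = 2664/2184 = 1.21978
(x/Vnmo)^2 = 1.487864
t0^2 = 1.809025
sqrt(1.809025 + 1.487864) = 1.815734
dt = 1.815734 - 1.345 = 0.470734

0.470734


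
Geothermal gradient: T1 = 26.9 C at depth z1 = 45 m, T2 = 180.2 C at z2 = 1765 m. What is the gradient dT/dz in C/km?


dT = 180.2 - 26.9 = 153.3 C
dz = 1765 - 45 = 1720 m
gradient = dT/dz * 1000 = 153.3/1720 * 1000 = 89.1279 C/km

89.1279


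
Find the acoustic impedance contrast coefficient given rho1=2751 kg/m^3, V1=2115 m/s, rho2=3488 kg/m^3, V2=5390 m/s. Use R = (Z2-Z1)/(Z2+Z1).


Z1 = 2751 * 2115 = 5818365
Z2 = 3488 * 5390 = 18800320
R = (18800320 - 5818365) / (18800320 + 5818365) = 12981955 / 24618685 = 0.5273

0.5273


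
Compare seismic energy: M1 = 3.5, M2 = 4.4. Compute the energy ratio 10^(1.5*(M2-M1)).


M2 - M1 = 4.4 - 3.5 = 0.9
1.5 * 0.9 = 1.35
ratio = 10^1.35 = 22.39

22.39


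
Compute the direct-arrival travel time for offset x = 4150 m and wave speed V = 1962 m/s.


t = x / V
= 4150 / 1962
= 2.1152 s

2.1152


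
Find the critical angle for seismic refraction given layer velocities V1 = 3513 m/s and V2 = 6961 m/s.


V1/V2 = 3513/6961 = 0.504669
theta_c = arcsin(0.504669) = 30.3094 degrees

30.3094


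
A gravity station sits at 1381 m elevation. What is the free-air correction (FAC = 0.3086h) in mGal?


FAC = 0.3086 * h
= 0.3086 * 1381
= 426.1766 mGal

426.1766


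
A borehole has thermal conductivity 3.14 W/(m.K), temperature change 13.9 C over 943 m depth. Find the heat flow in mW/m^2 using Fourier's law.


q = k * dT / dz * 1000
= 3.14 * 13.9 / 943 * 1000
= 0.046284 * 1000
= 46.2842 mW/m^2

46.2842


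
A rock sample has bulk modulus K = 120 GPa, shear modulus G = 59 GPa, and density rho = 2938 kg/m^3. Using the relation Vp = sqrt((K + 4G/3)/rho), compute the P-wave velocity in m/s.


First compute the effective modulus:
K + 4G/3 = 120e9 + 4*59e9/3 = 198666666666.67 Pa
Then divide by density:
198666666666.67 / 2938 = 67619695.9383 Pa/(kg/m^3)
Take the square root:
Vp = sqrt(67619695.9383) = 8223.12 m/s

8223.12


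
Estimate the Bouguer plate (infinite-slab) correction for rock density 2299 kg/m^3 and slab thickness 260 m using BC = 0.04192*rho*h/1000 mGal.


BC = 0.04192 * rho * h / 1000
= 0.04192 * 2299 * 260 / 1000
= 25.0573 mGal

25.0573


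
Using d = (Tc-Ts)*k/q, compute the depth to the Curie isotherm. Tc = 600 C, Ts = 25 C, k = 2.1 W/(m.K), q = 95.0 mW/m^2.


T_Curie - T_surf = 600 - 25 = 575 C
Convert q to W/m^2: 95.0 mW/m^2 = 0.095 W/m^2
d = 575 * 2.1 / 0.095 = 12710.53 m

12710.53


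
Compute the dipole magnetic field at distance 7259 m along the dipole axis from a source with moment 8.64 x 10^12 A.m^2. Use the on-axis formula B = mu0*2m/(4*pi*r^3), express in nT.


m = 8.64 x 10^12 = 8640000000000 A.m^2
2m = 17280000000000 A.m^2
r^3 = 7259^3 = 382499074979
B = (4pi*10^-7) * 17280000000000 / (4*pi * 382499074979) * 1e9
= 21714688.421613 / 4806625135835.67 * 1e9
= 4517.658 nT

4517.658


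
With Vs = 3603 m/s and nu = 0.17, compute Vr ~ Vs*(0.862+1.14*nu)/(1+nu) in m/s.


Numerator factor = 0.862 + 1.14*0.17 = 1.0558
Denominator = 1 + 0.17 = 1.17
Vr = 3603 * 1.0558 / 1.17 = 3251.32 m/s

3251.32


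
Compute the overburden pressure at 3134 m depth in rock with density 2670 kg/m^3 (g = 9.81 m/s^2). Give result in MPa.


P = rho * g * z / 1e6
= 2670 * 9.81 * 3134 / 1e6
= 82087921.8 / 1e6
= 82.0879 MPa

82.0879


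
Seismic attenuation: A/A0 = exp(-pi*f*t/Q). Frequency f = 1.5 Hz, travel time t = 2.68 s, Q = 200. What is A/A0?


pi*f*t/Q = pi*1.5*2.68/200 = 0.063146
A/A0 = exp(-0.063146) = 0.938806

0.938806


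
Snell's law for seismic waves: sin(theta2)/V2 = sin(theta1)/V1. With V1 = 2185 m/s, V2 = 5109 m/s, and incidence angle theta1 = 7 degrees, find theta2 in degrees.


sin(theta1) = sin(7 deg) = 0.121869
sin(theta2) = V2/V1 * sin(theta1) = 5109/2185 * 0.121869 = 0.284957
theta2 = arcsin(0.284957) = 16.5563 degrees

16.5563


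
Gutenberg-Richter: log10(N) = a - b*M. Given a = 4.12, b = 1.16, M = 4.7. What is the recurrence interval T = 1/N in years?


log10(N) = 4.12 - 1.16*4.7 = -1.332
N = 10^-1.332 = 0.046559
T = 1/N = 1/0.046559 = 21.4783 years

21.4783


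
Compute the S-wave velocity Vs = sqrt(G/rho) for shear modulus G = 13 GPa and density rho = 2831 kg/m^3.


Convert G to Pa: G = 13e9 Pa
Compute G/rho = 13e9 / 2831 = 4592016.9551
Vs = sqrt(4592016.9551) = 2142.9 m/s

2142.9


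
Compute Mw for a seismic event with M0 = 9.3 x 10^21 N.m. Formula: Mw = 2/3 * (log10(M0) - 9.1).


log10(M0) = log10(9.3 x 10^21) = 21.9685
Mw = 2/3 * (21.9685 - 9.1)
= 2/3 * 12.8685
= 8.58

8.58


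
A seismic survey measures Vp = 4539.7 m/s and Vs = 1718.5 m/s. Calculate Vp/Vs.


Vp/Vs = 4539.7 / 1718.5
= 2.6417

2.6417


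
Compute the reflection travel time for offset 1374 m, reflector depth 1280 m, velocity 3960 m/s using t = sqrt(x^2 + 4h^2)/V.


x^2 + 4h^2 = 1374^2 + 4*1280^2 = 1887876 + 6553600 = 8441476
sqrt(8441476) = 2905.4218
t = 2905.4218 / 3960 = 0.7337 s

0.7337


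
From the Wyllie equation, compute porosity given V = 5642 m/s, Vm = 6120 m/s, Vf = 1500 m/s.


1/V - 1/Vm = 1/5642 - 1/6120 = 1.384e-05
1/Vf - 1/Vm = 1/1500 - 1/6120 = 0.00050327
phi = 1.384e-05 / 0.00050327 = 0.0275

0.0275


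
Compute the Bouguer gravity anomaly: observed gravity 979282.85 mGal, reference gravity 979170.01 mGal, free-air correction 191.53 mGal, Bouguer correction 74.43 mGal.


BA = g_obs - g_ref + FAC - BC
= 979282.85 - 979170.01 + 191.53 - 74.43
= 229.94 mGal

229.94


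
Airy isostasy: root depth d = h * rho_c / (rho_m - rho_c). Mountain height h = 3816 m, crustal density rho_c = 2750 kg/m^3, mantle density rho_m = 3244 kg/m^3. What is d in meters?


rho_m - rho_c = 3244 - 2750 = 494
d = 3816 * 2750 / 494
= 10494000 / 494
= 21242.91 m

21242.91


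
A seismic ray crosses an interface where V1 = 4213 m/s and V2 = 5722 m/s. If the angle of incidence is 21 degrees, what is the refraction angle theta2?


sin(theta1) = sin(21 deg) = 0.358368
sin(theta2) = V2/V1 * sin(theta1) = 5722/4213 * 0.358368 = 0.486727
theta2 = arcsin(0.486727) = 29.1257 degrees

29.1257


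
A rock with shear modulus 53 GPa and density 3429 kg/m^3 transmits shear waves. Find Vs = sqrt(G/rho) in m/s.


Convert G to Pa: G = 53e9 Pa
Compute G/rho = 53e9 / 3429 = 15456401.2832
Vs = sqrt(15456401.2832) = 3931.46 m/s

3931.46


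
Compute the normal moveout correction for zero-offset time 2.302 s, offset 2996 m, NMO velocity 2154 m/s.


x/Vnmo = 2996/2154 = 1.390901
(x/Vnmo)^2 = 1.934605
t0^2 = 5.299204
sqrt(5.299204 + 1.934605) = 2.689574
dt = 2.689574 - 2.302 = 0.387574

0.387574


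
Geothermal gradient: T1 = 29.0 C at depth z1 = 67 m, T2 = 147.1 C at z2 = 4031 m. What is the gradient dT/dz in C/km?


dT = 147.1 - 29.0 = 118.1 C
dz = 4031 - 67 = 3964 m
gradient = dT/dz * 1000 = 118.1/3964 * 1000 = 29.7931 C/km

29.7931


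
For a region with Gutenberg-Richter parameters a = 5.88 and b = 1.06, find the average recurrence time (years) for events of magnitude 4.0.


log10(N) = 5.88 - 1.06*4.0 = 1.64
N = 10^1.64 = 43.651583
T = 1/N = 1/43.651583 = 0.0229 years

0.0229


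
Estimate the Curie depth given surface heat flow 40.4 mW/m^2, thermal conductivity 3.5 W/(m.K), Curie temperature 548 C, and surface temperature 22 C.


T_Curie - T_surf = 548 - 22 = 526 C
Convert q to W/m^2: 40.4 mW/m^2 = 0.0404 W/m^2
d = 526 * 3.5 / 0.0404 = 45569.31 m

45569.31


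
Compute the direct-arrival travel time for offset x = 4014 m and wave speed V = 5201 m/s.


t = x / V
= 4014 / 5201
= 0.7718 s

0.7718


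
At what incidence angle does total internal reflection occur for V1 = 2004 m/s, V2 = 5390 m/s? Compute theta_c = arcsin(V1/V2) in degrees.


V1/V2 = 2004/5390 = 0.3718
theta_c = arcsin(0.3718) = 21.8266 degrees

21.8266


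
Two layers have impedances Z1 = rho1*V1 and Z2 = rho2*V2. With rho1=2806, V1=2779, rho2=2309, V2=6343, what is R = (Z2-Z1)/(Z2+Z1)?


Z1 = 2806 * 2779 = 7797874
Z2 = 2309 * 6343 = 14645987
R = (14645987 - 7797874) / (14645987 + 7797874) = 6848113 / 22443861 = 0.3051

0.3051


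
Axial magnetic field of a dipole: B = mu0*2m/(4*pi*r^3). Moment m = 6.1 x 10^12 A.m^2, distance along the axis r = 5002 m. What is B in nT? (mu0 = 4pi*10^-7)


m = 6.1 x 10^12 = 6100000000000 A.m^2
2m = 12200000000000 A.m^2
r^3 = 5002^3 = 125150060008
B = (4pi*10^-7) * 12200000000000 / (4*pi * 125150060008) * 1e9
= 15330972.149518 / 1572682036469.82 * 1e9
= 9748.2974 nT

9748.2974


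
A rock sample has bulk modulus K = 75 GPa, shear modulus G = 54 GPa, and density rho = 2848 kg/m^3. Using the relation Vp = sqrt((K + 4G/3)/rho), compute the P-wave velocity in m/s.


First compute the effective modulus:
K + 4G/3 = 75e9 + 4*54e9/3 = 147000000000.0 Pa
Then divide by density:
147000000000.0 / 2848 = 51615168.5393 Pa/(kg/m^3)
Take the square root:
Vp = sqrt(51615168.5393) = 7184.37 m/s

7184.37
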